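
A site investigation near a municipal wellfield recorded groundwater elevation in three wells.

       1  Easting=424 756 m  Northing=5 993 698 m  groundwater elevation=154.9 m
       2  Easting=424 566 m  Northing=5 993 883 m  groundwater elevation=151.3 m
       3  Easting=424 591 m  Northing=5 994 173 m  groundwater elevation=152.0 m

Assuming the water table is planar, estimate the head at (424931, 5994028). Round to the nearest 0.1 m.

Three-point gradient (reference 1): Δ to 2 = (-190, 185, -3.6), Δ to 3 = (-165, 475, -2.9).
∂h/∂x = +0.01965, ∂h/∂y = +0.0007200 (det = -59725).
h(424931, 5994028) = 154.9 + (+0.01965)·(175) + (+0.0007200)·(330) = 154.9 +3.438 +0.238 = 158.576 m.

158.6 m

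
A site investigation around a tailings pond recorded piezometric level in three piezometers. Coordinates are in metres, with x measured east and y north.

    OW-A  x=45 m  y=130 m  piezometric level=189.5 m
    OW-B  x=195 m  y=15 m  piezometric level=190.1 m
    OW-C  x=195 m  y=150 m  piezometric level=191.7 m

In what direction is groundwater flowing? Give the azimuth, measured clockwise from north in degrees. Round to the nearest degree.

228°

With h = a·x + b·y + c and OW-A as origin, the differences give:
  150·a + (-115)·b = +0.6
  150·a + 20·b = +2.2
Eliminate b (×20 and ×(-115), subtract): 20250·a = 265.00 → a = ∂h/∂x = +0.01309
Back-substitute: b = ∂h/∂y = +0.01185.
Flow direction (−∇h) has components (-0.01309 E, -0.01185 N).
Azimuth = atan2(E, N) = atan2(-0.01309, -0.01185) = 227.8° ≈ 228°.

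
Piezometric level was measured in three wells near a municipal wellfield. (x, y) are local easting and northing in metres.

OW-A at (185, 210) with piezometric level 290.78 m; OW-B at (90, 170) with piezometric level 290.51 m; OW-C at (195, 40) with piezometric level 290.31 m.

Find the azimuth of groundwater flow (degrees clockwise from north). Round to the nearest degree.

210°

Differences from OW-A: to OW-B (Δx, Δy, Δh) = (-95, -40, -0.27); to OW-C = (10, -170, -0.47).
Solve a·Δx + b·Δy = Δh: det = (-95)·(-170) − 10·(-40) = 16550.
∂h/∂x = [(-0.27)·(-170) − (-0.47)·(-40)] / 16550 = +0.001637
∂h/∂y = [(-95)·(-0.47) − 10·(-0.27)] / 16550 = +0.002861
Flow direction (−∇h) has components (-0.001637 E, -0.002861 N).
Azimuth = atan2(E, N) = atan2(-0.001637, -0.002861) = 209.8° ≈ 210°.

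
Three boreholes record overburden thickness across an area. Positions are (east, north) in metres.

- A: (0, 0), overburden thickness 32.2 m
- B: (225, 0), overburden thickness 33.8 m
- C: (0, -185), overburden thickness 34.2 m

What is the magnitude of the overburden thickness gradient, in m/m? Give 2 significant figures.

0.013 m/m

∂d/∂x = (33.8 − 32.2) / (225 − 0) = +0.007111
∂d/∂y = (34.2 − 32.2) / (-185 − 0) = -0.01081
|∇f| = √(0.007111² + -0.01081²) = 0.01294 m/m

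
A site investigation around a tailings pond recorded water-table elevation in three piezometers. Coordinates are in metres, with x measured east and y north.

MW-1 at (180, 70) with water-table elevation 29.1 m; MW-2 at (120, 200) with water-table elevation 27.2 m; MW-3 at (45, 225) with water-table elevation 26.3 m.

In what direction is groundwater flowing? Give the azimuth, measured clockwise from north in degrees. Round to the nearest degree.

322°

With h = a·x + b·y + c and MW-1 as origin, the differences give:
  (-60)·a + 130·b = -1.9
  (-135)·a + 155·b = -2.8
Eliminate b (×155 and ×130, subtract): 8250·a = 69.50 → a = ∂h/∂x = +0.008424
Back-substitute: b = ∂h/∂y = -0.01073.
Flow direction (−∇h) has components (-0.008424 E, +0.01073 N).
Azimuth = atan2(E, N) = atan2(-0.008424, +0.01073) = 321.9° ≈ 322°.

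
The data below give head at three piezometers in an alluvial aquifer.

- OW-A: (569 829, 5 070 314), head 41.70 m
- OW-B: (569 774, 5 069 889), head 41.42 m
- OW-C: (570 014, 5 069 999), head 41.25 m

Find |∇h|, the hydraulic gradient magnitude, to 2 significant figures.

0.0013

Differences from OW-A: to OW-B (Δx, Δy, Δh) = (-55, -425, -0.28); to OW-C = (185, -315, -0.45).
Solve a·Δx + b·Δy = Δh: det = (-55)·(-315) − 185·(-425) = 95950.
∂h/∂x = [(-0.28)·(-315) − (-0.45)·(-425)] / 95950 = -0.001074
∂h/∂y = [(-55)·(-0.45) − 185·(-0.28)] / 95950 = +0.0007978
|∇h| = √(-0.001074² + 0.0007978²) = 0.001338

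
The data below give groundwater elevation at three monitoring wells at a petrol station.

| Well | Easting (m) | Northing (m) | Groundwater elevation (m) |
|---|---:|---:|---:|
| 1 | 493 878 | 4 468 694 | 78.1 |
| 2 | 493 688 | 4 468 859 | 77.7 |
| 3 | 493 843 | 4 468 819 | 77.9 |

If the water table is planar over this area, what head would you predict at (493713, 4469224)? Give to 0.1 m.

77.2 m

Three-point gradient (reference 1): Δ to 2 = (-190, 165, -0.4), Δ to 3 = (-35, 125, -0.2).
∂h/∂x = +0.0009458, ∂h/∂y = -0.001335 (det = -17975).
h(493713, 4469224) = 78.1 + (+0.0009458)·(-165) + (-0.001335)·(530) = 78.1 -0.156 -0.708 = 77.236 m.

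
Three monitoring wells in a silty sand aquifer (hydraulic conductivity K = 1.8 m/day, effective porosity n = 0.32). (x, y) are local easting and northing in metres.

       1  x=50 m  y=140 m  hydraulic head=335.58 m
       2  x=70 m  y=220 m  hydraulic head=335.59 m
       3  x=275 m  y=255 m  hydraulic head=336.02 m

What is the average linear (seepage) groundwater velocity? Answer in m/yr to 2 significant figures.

4.5 m/yr

Three-point gradient (reference 1): Δ to 2 = (20, 80, +0.01), Δ to 3 = (225, 115, +0.44).
∂h/∂x = +0.002169, ∂h/∂y = -0.0004172 (det = -15700).
|∇h| = √(0.002169² + -0.0004172²) = 0.002209
Seepage velocity v = K·i/n = 1.8 × 0.002209 / 0.32 = 0.01243 m/day = 4.54 m/yr.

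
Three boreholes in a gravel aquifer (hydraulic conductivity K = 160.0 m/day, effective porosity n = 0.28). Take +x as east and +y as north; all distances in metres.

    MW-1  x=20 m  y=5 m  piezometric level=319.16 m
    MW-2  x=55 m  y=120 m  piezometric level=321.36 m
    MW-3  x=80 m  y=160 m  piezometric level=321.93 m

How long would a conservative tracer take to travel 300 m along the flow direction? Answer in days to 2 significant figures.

19 days

With h = a·x + b·y + c and MW-1 as origin, the differences give:
  35·a + 115·b = +2.20
  60·a + 155·b = +2.77
Eliminate b (×155 and ×115, subtract): -1475·a = 22.450 → a = ∂h/∂x = -0.01522
Back-substitute: b = ∂h/∂y = +0.02376.
|∇h| = √(-0.01522² + 0.02376²) = 0.02822
Seepage velocity v = K·i/n = 160.0 × 0.02822 / 0.28 = 16.13 m/day.
t = 300 / 16.13 = 18.6 days.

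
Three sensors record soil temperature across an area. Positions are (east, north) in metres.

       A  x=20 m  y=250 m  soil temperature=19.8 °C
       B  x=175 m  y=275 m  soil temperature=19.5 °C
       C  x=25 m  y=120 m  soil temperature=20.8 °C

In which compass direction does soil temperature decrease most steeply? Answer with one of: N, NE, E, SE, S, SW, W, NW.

Differences from A: to B (Δx, Δy, Δh) = (155, 25, -0.3); to C = (5, -130, +1.0).
Solve a·Δx + b·Δy = ΔT: det = 155·(-130) − 5·25 = -20275.
∂T/∂x = [(-0.3)·(-130) − (+1.0)·25] / -20275 = -0.0006905
∂T/∂y = [155·(+1.0) − 5·(-0.3)] / -20275 = -0.007719
Steepest decrease is along −∇f = (+0.0006905 E, +0.007719 N) → north.

N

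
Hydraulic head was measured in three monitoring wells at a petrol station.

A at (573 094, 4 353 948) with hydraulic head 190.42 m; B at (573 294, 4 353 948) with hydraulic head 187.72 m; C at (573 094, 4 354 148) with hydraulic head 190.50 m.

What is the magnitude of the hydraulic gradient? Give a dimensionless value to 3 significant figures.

0.0135

∂h/∂x = (187.72 − 190.42) / (573294 − 573094) = -0.01350
∂h/∂y = (190.50 − 190.42) / (4354148 − 4353948) = +0.0004000
|∇h| = √(-0.01350² + 0.0004000²) = 0.01351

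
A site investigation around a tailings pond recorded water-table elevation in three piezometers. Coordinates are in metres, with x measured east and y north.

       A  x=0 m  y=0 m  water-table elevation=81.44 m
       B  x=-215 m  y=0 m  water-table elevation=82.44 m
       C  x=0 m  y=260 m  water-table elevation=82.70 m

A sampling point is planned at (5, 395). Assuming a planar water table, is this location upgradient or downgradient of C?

upgradient

∂h/∂x = (82.44 − 81.44) / (-215 − 0) = -0.004651
∂h/∂y = (82.70 − 81.44) / (260 − 0) = +0.004846
Head at (5, 395) = 81.44 + (-0.004651)·(5) + (+0.004846)·(395) = 83.33 m.
That is higher than the 82.70 m at C, so the point is upgradient.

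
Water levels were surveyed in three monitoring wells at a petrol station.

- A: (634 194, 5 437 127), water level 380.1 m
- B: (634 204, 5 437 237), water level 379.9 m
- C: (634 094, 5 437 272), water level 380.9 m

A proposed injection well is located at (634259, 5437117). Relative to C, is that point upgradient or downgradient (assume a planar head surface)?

downgradient

With h = a·x + b·y + c and A as origin, the differences give:
  10·a + 110·b = -0.2
  (-100)·a + 145·b = +0.8
Eliminate b (×145 and ×110, subtract): 12450·a = -117.00 → a = ∂h/∂x = -0.009398
Back-substitute: b = ∂h/∂y = -0.0009639.
Head at (634259, 5437117) = 380.1 + (-0.009398)·(65) + (-0.0009639)·(-10) = 379.50 m.
That is lower than the 380.9 m at C, so the point is downgradient.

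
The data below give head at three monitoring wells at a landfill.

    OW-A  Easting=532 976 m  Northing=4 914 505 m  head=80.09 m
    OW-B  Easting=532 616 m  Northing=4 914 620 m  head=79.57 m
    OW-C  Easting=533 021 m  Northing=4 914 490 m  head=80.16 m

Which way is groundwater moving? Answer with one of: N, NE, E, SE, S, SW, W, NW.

Differences from OW-A: to OW-B (Δx, Δy, Δh) = (-360, 115, -0.52); to OW-C = (45, -15, +0.07).
Determinant of the coordinate differences = (-360)·(-15) − 45·115 = 225.
∂h/∂x = [(-0.52)·(-15) − (+0.07)·115] / 225 = -0.001111
∂h/∂y = [(-360)·(+0.07) − 45·(-0.52)] / 225 = -0.008000
Flow = −∇h = (+0.001111 east, +0.008000 north), which points north.

N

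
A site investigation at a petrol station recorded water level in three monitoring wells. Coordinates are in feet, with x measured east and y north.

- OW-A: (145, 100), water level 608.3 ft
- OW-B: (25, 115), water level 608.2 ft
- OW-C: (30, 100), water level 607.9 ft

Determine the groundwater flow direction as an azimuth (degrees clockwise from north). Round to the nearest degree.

189°

Three-point gradient (reference OW-A): Δ to OW-B = (-120, 15, -0.1), Δ to OW-C = (-115, 0, -0.4).
∂h/∂x = +0.003478, ∂h/∂y = +0.02116 (det = 1725).
Flow direction (−∇h) has components (-0.003478 E, -0.02116 N).
Azimuth = atan2(E, N) = atan2(-0.003478, -0.02116) = 189.3° ≈ 189°.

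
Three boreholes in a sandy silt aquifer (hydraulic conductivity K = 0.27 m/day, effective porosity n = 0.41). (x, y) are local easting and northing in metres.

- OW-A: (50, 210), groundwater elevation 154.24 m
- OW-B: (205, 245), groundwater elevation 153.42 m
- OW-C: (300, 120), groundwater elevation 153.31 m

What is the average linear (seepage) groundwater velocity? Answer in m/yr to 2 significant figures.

Three-point gradient (reference OW-A): Δ to OW-B = (155, 35, -0.82), Δ to OW-C = (250, -90, -0.93).
∂h/∂x = -0.004685, ∂h/∂y = -0.002681 (det = -22700).
|∇h| = √(-0.004685² + -0.002681²) = 0.005398
Seepage velocity v = K·i/n = 0.27 × 0.005398 / 0.41 = 0.003555 m/day = 1.298 m/yr.

1.3 m/yr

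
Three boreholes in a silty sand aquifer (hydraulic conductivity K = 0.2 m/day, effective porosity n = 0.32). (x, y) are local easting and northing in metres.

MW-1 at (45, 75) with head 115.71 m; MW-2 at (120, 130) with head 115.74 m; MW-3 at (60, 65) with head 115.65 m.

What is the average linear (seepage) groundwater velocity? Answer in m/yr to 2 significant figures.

0.84 m/yr

Differences from MW-1: to MW-2 (Δx, Δy, Δh) = (75, 55, +0.03); to MW-3 = (15, -10, -0.06).
Determinant of the coordinate differences = 75·(-10) − 15·55 = -1575.
∂h/∂x = [(+0.03)·(-10) − (-0.06)·55] / -1575 = -0.001905
∂h/∂y = [75·(-0.06) − 15·(+0.03)] / -1575 = +0.003143
|∇h| = √(-0.001905² + 0.003143²) = 0.003675
Seepage velocity v = K·i/n = 0.2 × 0.003675 / 0.32 = 0.002297 m/day = 0.839 m/yr.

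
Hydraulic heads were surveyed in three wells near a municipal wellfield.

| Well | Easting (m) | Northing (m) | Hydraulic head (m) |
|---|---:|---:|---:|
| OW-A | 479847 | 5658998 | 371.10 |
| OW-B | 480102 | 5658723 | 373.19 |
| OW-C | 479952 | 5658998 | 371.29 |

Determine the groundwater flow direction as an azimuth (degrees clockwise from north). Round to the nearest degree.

343°

Differences from OW-A: to OW-B (Δx, Δy, Δh) = (255, -275, +2.09); to OW-C = (105, 0, +0.19).
Solve a·Δx + b·Δy = Δh: det = 255·0 − 105·(-275) = 28875.
∂h/∂x = [(+2.09)·0 − (+0.19)·(-275)] / 28875 = +0.001810
∂h/∂y = [255·(+0.19) − 105·(+2.09)] / 28875 = -0.005922
Flow direction (−∇h) has components (-0.001810 E, +0.005922 N).
Azimuth = atan2(E, N) = atan2(-0.001810, +0.005922) = 343.0° ≈ 343°.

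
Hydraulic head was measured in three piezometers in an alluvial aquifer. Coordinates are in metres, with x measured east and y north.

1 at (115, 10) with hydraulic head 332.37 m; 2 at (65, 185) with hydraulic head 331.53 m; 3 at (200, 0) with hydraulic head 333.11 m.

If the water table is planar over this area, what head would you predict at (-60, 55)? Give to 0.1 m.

Taking 1 as reference: 2−1 = (-50, 175, -0.84); 3−1 = (85, -10, +0.74).
Determinant of the coordinate differences = (-50)·(-10) − 85·175 = -14375.
∂h/∂x = [(-0.84)·(-10) − (+0.74)·175] / -14375 = +0.008424
∂h/∂y = [(-50)·(+0.74) − 85·(-0.84)] / -14375 = -0.002393
h(-60, 55) = 332.37 + (+0.008424)·(-175) + (-0.002393)·(45) = 332.37 -1.474 -0.108 = 330.788 m.

330.8 m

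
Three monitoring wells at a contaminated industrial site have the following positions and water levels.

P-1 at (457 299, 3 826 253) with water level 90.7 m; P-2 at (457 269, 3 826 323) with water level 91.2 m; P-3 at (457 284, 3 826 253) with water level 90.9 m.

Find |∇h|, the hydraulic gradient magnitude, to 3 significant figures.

0.0134

With h = a·x + b·y + c and P-1 as origin, the differences give:
  (-30)·a + 70·b = +0.5
  (-15)·a + 0·b = +0.2
Eliminate b (×0 and ×70, subtract): 1050·a = -14.00 → a = ∂h/∂x = -0.01333
Back-substitute: b = ∂h/∂y = +0.001429.
|∇h| = √(-0.01333² + 0.001429²) = 0.01341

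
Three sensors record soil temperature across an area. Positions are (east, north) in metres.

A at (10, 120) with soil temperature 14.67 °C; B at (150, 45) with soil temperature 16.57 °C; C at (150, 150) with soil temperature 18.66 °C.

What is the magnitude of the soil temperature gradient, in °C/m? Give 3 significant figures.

Taking A as reference: B−A = (140, -75, +1.90); C−A = (140, 30, +3.99).
Determinant of the coordinate differences = 140·30 − 140·(-75) = 14700.
∂T/∂x = [(+1.90)·30 − (+3.99)·(-75)] / 14700 = +0.02423
∂T/∂y = [140·(+3.99) − 140·(+1.90)] / 14700 = +0.01990
|∇f| = √(0.02423² + 0.01990²) = 0.03135 °C/m

0.0314 °C/m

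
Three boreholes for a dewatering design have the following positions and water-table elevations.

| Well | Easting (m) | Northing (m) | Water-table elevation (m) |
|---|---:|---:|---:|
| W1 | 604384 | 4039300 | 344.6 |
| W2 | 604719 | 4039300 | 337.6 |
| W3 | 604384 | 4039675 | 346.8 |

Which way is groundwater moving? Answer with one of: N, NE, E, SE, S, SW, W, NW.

E

∂h/∂x = (337.6 − 344.6) / (604719 − 604384) = -0.02090
∂h/∂y = (346.8 − 344.6) / (4039675 − 4039300) = +0.005867
Flow = −∇h = (+0.02090 east, -0.005867 north), which points east.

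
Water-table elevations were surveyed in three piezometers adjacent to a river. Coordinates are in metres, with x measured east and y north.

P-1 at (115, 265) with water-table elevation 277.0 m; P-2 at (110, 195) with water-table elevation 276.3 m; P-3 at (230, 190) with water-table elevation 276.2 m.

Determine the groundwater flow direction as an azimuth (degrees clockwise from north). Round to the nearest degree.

178°

With h = a·x + b·y + c and P-1 as origin, the differences give:
  (-5)·a + (-70)·b = -0.7
  115·a + (-75)·b = -0.8
Eliminate b (×(-75) and ×(-70), subtract): 8425·a = -3.50 → a = ∂h/∂x = -0.0004154
Back-substitute: b = ∂h/∂y = +0.01003.
Flow direction (−∇h) has components (+0.0004154 E, -0.01003 N).
Azimuth = atan2(E, N) = atan2(+0.0004154, -0.01003) = 177.6° ≈ 178°.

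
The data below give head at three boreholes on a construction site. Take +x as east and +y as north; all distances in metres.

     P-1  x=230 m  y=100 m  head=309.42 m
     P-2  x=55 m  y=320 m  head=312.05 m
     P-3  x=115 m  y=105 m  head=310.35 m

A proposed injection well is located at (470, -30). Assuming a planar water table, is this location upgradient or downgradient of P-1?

Taking P-1 as reference: P-2−P-1 = (-175, 220, +2.63); P-3−P-1 = (-115, 5, +0.93).
Determinant of the coordinate differences = (-175)·5 − (-115)·220 = 24425.
∂h/∂x = [(+2.63)·5 − (+0.93)·220] / 24425 = -0.007838
∂h/∂y = [(-175)·(+0.93) − (-115)·(+2.63)] / 24425 = +0.005720
Head at (470, -30) = 309.42 + (-0.007838)·(240) + (+0.005720)·(-130) = 306.80 m.
That is lower than the 309.42 m at P-1, so the point is downgradient.

downgradient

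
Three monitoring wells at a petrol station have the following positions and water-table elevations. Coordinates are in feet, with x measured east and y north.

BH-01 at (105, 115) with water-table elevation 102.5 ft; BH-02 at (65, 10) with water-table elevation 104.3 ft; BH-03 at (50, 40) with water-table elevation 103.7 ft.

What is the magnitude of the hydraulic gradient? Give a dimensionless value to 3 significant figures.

Differences from BH-01: to BH-02 (Δx, Δy, Δh) = (-40, -105, +1.8); to BH-03 = (-55, -75, +1.2).
Solve a·Δx + b·Δy = Δh: det = (-40)·(-75) − (-55)·(-105) = -2775.
∂h/∂x = [(+1.8)·(-75) − (+1.2)·(-105)] / -2775 = +0.003243
∂h/∂y = [(-40)·(+1.2) − (-55)·(+1.8)] / -2775 = -0.01838
|∇h| = √(0.003243² + -0.01838²) = 0.01866

0.0187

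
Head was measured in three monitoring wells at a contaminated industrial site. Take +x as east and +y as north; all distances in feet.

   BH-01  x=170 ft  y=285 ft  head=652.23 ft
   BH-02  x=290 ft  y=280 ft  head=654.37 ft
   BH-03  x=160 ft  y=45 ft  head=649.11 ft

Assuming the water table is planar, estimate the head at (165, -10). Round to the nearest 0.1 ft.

With h = a·x + b·y + c and BH-01 as origin, the differences give:
  120·a + (-5)·b = +2.14
  (-10)·a + (-240)·b = -3.12
Eliminate b (×(-240) and ×(-5), subtract): -28850·a = -529.200 → a = ∂h/∂x = +0.01834
Back-substitute: b = ∂h/∂y = +0.01224.
h(165, -10) = 652.23 + (+0.01834)·(-5) + (+0.01224)·(-295) = 652.23 -0.092 -3.610 = 648.529 ft.

648.5 ft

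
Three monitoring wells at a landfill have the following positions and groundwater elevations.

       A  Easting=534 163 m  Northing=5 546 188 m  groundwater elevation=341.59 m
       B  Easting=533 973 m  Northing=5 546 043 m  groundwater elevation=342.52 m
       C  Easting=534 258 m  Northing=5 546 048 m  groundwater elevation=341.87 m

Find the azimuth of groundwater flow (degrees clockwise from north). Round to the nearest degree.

032°

Differences from A: to B (Δx, Δy, Δh) = (-190, -145, +0.93); to C = (95, -140, +0.28).
Determinant of the coordinate differences = (-190)·(-140) − 95·(-145) = 40375.
∂h/∂x = [(+0.93)·(-140) − (+0.28)·(-145)] / 40375 = -0.002219
∂h/∂y = [(-190)·(+0.28) − 95·(+0.93)] / 40375 = -0.003506
Flow direction (−∇h) has components (+0.002219 E, +0.003506 N).
Azimuth = atan2(E, N) = atan2(+0.002219, +0.003506) = 32.3° ≈ 032°.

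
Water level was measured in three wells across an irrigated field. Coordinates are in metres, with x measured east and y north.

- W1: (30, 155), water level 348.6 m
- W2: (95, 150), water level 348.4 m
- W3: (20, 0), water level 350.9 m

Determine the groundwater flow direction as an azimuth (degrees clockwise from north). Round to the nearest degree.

016°

Taking W1 as reference: W2−W1 = (65, -5, -0.2); W3−W1 = (-10, -155, +2.3).
Solve a·Δx + b·Δy = Δh: det = 65·(-155) − (-10)·(-5) = -10125.
∂h/∂x = [(-0.2)·(-155) − (+2.3)·(-5)] / -10125 = -0.004198
∂h/∂y = [65·(+2.3) − (-10)·(-0.2)] / -10125 = -0.01457
Flow direction (−∇h) has components (+0.004198 E, +0.01457 N).
Azimuth = atan2(E, N) = atan2(+0.004198, +0.01457) = 16.1° ≈ 016°.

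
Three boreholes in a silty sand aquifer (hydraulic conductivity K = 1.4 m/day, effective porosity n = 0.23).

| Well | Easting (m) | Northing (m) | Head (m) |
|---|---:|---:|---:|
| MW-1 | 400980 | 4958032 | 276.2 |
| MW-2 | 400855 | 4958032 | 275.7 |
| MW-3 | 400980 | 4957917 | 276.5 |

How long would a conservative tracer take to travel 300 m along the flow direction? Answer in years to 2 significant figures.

∂h/∂x = (275.7 − 276.2) / (400855 − 400980) = +0.004000
∂h/∂y = (276.5 − 276.2) / (4957917 − 4958032) = -0.002609
|∇h| = √(0.004000² + -0.002609²) = 0.004776
Seepage velocity v = K·i/n = 1.4 × 0.004776 / 0.23 = 0.02907 m/day.
t = 300 / 0.02907 = 1.032e+04 days = 28.3 years.

28 years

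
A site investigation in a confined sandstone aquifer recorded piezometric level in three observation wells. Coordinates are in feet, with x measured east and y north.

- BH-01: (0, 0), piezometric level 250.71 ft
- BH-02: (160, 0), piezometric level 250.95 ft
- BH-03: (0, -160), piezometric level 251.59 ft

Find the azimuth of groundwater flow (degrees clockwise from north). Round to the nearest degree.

∂h/∂x = (250.95 − 250.71) / (160 − 0) = +0.001500
∂h/∂y = (251.59 − 250.71) / (-160 − 0) = -0.005500
Flow direction (−∇h) has components (-0.001500 E, +0.005500 N).
Azimuth = atan2(E, N) = atan2(-0.001500, +0.005500) = 344.7° ≈ 345°.

345°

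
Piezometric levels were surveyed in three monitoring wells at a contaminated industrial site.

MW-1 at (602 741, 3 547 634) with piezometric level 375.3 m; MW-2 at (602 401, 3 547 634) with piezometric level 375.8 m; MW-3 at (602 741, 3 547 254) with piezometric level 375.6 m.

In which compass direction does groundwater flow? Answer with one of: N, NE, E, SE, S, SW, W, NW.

∂h/∂x = (375.8 − 375.3) / (602401 − 602741) = -0.001471
∂h/∂y = (375.6 − 375.3) / (3547254 − 3547634) = -0.0007895
Flow = −∇h = (+0.001471 east, +0.0007895 north), which points northeast.

NE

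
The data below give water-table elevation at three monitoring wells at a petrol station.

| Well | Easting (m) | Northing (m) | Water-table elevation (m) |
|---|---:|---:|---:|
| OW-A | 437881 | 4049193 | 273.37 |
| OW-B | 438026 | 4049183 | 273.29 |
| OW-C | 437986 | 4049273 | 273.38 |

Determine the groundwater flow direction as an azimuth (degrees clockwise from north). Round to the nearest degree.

With h = a·x + b·y + c and OW-A as origin, the differences give:
  145·a + (-10)·b = -0.08
  105·a + 80·b = +0.01
Eliminate b (×80 and ×(-10), subtract): 12650·a = -6.300 → a = ∂h/∂x = -0.0004980
Back-substitute: b = ∂h/∂y = +0.0007787.
Flow direction (−∇h) has components (+0.0004980 E, -0.0007787 N).
Azimuth = atan2(E, N) = atan2(+0.0004980, -0.0007787) = 147.4° ≈ 147°.

147°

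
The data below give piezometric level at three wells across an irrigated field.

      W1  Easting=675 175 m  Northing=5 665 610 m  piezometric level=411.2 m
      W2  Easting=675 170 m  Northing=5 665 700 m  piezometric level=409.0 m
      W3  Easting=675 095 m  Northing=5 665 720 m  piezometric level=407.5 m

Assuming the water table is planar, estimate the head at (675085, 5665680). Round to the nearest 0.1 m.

Taking W1 as reference: W2−W1 = (-5, 90, -2.2); W3−W1 = (-80, 110, -3.7).
Solve a·Δx + b·Δy = Δh: det = (-5)·110 − (-80)·90 = 6650.
∂h/∂x = [(-2.2)·110 − (-3.7)·90] / 6650 = +0.01368
∂h/∂y = [(-5)·(-3.7) − (-80)·(-2.2)] / 6650 = -0.02368
h(675085, 5665680) = 411.2 + (+0.01368)·(-90) + (-0.02368)·(70) = 411.2 -1.232 -1.658 = 408.311 m.

408.3 m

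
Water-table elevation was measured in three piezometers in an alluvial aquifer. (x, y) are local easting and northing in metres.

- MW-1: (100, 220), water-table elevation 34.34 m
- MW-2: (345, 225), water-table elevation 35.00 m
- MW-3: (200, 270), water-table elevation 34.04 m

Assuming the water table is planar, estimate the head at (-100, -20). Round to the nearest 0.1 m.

Three-point gradient (reference MW-1): Δ to MW-2 = (245, 5, +0.66), Δ to MW-3 = (100, 50, -0.30).
∂h/∂x = +0.002936, ∂h/∂y = -0.01187 (det = 11750).
h(-100, -20) = 34.34 + (+0.002936)·(-200) + (-0.01187)·(-240) = 34.34 -0.587 +2.849 = 36.602 m.

36.6 m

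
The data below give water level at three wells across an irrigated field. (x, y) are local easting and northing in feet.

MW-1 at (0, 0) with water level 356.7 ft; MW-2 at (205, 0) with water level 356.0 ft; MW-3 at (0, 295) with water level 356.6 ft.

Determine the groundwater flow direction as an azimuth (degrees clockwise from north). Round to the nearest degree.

∂h/∂x = (356.0 − 356.7) / (205 − 0) = -0.003415
∂h/∂y = (356.6 − 356.7) / (295 − 0) = -0.0003390
Flow direction (−∇h) has components (+0.003415 E, +0.0003390 N).
Azimuth = atan2(E, N) = atan2(+0.003415, +0.0003390) = 84.3° ≈ 084°.

084°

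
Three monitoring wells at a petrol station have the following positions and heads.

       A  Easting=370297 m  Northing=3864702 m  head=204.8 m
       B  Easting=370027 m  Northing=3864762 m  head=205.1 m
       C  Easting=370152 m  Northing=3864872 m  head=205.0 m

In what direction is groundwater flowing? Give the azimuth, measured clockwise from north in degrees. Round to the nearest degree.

105°

Differences from A: to B (Δx, Δy, Δh) = (-270, 60, +0.3); to C = (-145, 170, +0.2).
Solve a·Δx + b·Δy = Δh: det = (-270)·170 − (-145)·60 = -37200.
∂h/∂x = [(+0.3)·170 − (+0.2)·60] / -37200 = -0.001048
∂h/∂y = [(-270)·(+0.2) − (-145)·(+0.3)] / -37200 = +0.0002823
Flow direction (−∇h) has components (+0.001048 E, -0.0002823 N).
Azimuth = atan2(E, N) = atan2(+0.001048, -0.0002823) = 105.1° ≈ 105°.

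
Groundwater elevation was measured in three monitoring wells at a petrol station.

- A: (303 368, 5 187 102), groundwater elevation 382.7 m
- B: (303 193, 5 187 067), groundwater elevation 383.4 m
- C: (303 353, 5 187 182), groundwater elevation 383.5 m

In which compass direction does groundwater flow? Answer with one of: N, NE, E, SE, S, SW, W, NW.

SE

Differences from A: to B (Δx, Δy, Δh) = (-175, -35, +0.7); to C = (-15, 80, +0.8).
Solve a·Δx + b·Δy = Δh: det = (-175)·80 − (-15)·(-35) = -14525.
∂h/∂x = [(+0.7)·80 − (+0.8)·(-35)] / -14525 = -0.005783
∂h/∂y = [(-175)·(+0.8) − (-15)·(+0.7)] / -14525 = +0.008916
Flow = −∇h = (+0.005783 east, -0.008916 north), which points southeast.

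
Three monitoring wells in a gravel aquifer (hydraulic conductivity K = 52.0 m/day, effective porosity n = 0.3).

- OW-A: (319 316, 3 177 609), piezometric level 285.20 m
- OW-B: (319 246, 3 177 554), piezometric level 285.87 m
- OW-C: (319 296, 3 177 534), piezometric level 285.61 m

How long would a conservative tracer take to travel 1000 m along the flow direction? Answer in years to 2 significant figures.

2.1 years

With h = a·x + b·y + c and OW-A as origin, the differences give:
  (-70)·a + (-55)·b = +0.67
  (-20)·a + (-75)·b = +0.41
Eliminate b (×(-75) and ×(-55), subtract): 4150·a = -27.700 → a = ∂h/∂x = -0.006675
Back-substitute: b = ∂h/∂y = -0.003687.
|∇h| = √(-0.006675² + -0.003687²) = 0.007626
Seepage velocity v = K·i/n = 52.0 × 0.007626 / 0.3 = 1.322 m/day.
t = 1000 / 1.322 = 756.4 days = 2.07 years.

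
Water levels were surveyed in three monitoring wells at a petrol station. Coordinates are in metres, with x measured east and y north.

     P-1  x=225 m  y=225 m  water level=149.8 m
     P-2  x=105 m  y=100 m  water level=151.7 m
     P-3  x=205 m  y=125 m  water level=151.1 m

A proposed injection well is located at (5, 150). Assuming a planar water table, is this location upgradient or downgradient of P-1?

upgradient

Taking P-1 as reference: P-2−P-1 = (-120, -125, +1.9); P-3−P-1 = (-20, -100, +1.3).
Determinant of the coordinate differences = (-120)·(-100) − (-20)·(-125) = 9500.
∂h/∂x = [(+1.9)·(-100) − (+1.3)·(-125)] / 9500 = -0.002895
∂h/∂y = [(-120)·(+1.3) − (-20)·(+1.9)] / 9500 = -0.01242
Head at (5, 150) = 149.8 + (-0.002895)·(-220) + (-0.01242)·(-75) = 151.37 m.
That is higher than the 149.8 m at P-1, so the point is upgradient.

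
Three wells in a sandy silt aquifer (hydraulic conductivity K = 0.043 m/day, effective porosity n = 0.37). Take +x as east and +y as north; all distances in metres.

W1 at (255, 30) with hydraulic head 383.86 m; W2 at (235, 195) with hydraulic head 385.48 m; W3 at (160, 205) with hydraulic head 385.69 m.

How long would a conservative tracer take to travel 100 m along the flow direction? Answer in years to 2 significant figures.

240 years

Differences from W1: to W2 (Δx, Δy, Δh) = (-20, 165, +1.62); to W3 = (-95, 175, +1.83).
Solve a·Δx + b·Δy = Δh: det = (-20)·175 − (-95)·165 = 12175.
∂h/∂x = [(+1.62)·175 − (+1.83)·165] / 12175 = -0.001515
∂h/∂y = [(-20)·(+1.83) − (-95)·(+1.62)] / 12175 = +0.009634
|∇h| = √(-0.001515² + 0.009634²) = 0.009752
Seepage velocity v = K·i/n = 0.043 × 0.009752 / 0.37 = 0.001133 m/day.
t = 100 / 0.001133 = 8.826e+04 days = 242 years.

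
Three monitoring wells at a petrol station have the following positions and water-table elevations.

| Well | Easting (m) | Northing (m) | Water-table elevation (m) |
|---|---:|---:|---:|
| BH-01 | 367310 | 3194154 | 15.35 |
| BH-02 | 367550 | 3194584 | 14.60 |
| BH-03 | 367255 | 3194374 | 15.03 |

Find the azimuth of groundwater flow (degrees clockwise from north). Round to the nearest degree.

013°

Three-point gradient (reference BH-01): Δ to BH-02 = (240, 430, -0.75), Δ to BH-03 = (-55, 220, -0.32).
∂h/∂x = -0.0003584, ∂h/∂y = -0.001544 (det = 76450).
Flow direction (−∇h) has components (+0.0003584 E, +0.001544 N).
Azimuth = atan2(E, N) = atan2(+0.0003584, +0.001544) = 13.1° ≈ 013°.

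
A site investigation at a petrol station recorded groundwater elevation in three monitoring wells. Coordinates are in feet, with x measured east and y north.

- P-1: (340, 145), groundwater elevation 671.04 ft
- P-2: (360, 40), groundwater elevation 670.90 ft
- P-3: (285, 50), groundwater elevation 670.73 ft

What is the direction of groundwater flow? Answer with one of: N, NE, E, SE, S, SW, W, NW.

Three-point gradient (reference P-1): Δ to P-2 = (20, -105, -0.14), Δ to P-3 = (-55, -95, -0.31).
∂h/∂x = +0.002508, ∂h/∂y = +0.001811 (det = -7675).
Flow = −∇h = (-0.002508 east, -0.001811 north), which points southwest.

SW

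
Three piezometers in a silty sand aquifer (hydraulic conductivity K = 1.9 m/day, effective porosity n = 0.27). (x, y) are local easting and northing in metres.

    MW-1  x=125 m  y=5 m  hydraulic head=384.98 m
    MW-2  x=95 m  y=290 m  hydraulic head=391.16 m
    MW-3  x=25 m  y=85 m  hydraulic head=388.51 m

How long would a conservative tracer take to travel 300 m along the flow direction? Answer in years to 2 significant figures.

With h = a·x + b·y + c and MW-1 as origin, the differences give:
  (-30)·a + 285·b = +6.18
  (-100)·a + 80·b = +3.53
Eliminate b (×80 and ×285, subtract): 26100·a = -511.650 → a = ∂h/∂x = -0.01960
Back-substitute: b = ∂h/∂y = +0.01962.
|∇h| = √(-0.01960² + 0.01962²) = 0.02773
Seepage velocity v = K·i/n = 1.9 × 0.02773 / 0.27 = 0.1951 m/day.
t = 300 / 0.1951 = 1538 days = 4.21 years.

4.2 years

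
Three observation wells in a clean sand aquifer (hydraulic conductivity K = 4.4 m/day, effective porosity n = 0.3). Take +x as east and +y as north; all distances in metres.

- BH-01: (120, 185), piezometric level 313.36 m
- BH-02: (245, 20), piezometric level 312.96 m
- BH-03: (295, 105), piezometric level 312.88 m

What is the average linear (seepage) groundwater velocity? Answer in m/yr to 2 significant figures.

With h = a·x + b·y + c and BH-01 as origin, the differences give:
  125·a + (-165)·b = -0.40
  175·a + (-80)·b = -0.48
Eliminate b (×(-80) and ×(-165), subtract): 18875·a = -47.200 → a = ∂h/∂x = -0.002501
Back-substitute: b = ∂h/∂y = +0.0005298.
|∇h| = √(-0.002501² + 0.0005298²) = 0.002556
Seepage velocity v = K·i/n = 4.4 × 0.002556 / 0.3 = 0.03749 m/day = 13.69 m/yr.

14 m/yr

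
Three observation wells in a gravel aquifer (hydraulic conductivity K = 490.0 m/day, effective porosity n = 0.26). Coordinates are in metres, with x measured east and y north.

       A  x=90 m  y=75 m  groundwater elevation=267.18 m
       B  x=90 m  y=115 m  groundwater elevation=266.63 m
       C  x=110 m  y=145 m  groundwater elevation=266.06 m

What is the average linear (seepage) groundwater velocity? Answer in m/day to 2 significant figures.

Taking A as reference: B−A = (0, 40, -0.55); C−A = (20, 70, -1.12).
Determinant of the coordinate differences = 0·70 − 20·40 = -800.
∂h/∂x = [(-0.55)·70 − (-1.12)·40] / -800 = -0.007875
∂h/∂y = [0·(-1.12) − 20·(-0.55)] / -800 = -0.01375
|∇h| = √(-0.007875² + -0.01375²) = 0.01585
Seepage velocity v = K·i/n = 490.0 × 0.01585 / 0.26 = 29.87 m/day.

30 m/day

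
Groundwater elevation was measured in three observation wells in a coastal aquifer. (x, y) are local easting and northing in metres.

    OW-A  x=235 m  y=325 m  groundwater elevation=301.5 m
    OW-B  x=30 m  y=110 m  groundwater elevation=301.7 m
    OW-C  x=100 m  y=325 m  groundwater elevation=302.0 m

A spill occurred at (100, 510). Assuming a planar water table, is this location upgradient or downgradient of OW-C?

Differences from OW-A: to OW-B (Δx, Δy, Δh) = (-205, -215, +0.2); to OW-C = (-135, 0, +0.5).
Solve a·Δx + b·Δy = Δh: det = (-205)·0 − (-135)·(-215) = -29025.
∂h/∂x = [(+0.2)·0 − (+0.5)·(-215)] / -29025 = -0.003704
∂h/∂y = [(-205)·(+0.5) − (-135)·(+0.2)] / -29025 = +0.002601
Head at (100, 510) = 301.5 + (-0.003704)·(-135) + (+0.002601)·(185) = 302.48 m.
That is higher than the 302.0 m at OW-C, so the point is upgradient.

upgradient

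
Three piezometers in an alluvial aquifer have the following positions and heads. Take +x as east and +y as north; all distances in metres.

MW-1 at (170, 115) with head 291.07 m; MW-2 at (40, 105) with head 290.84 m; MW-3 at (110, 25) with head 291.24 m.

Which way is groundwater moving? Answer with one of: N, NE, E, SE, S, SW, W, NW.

With h = a·x + b·y + c and MW-1 as origin, the differences give:
  (-130)·a + (-10)·b = -0.23
  (-60)·a + (-90)·b = +0.17
Eliminate b (×(-90) and ×(-10), subtract): 11100·a = 22.400 → a = ∂h/∂x = +0.002018
Back-substitute: b = ∂h/∂y = -0.003234.
Flow = −∇h = (-0.002018 east, +0.003234 north), which points northwest.

NW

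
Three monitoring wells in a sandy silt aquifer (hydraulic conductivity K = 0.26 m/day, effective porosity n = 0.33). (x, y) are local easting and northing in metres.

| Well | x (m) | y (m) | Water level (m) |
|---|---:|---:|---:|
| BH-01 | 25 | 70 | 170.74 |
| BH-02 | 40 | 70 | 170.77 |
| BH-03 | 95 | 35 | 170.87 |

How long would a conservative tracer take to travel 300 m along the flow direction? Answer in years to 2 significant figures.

Differences from BH-01: to BH-02 (Δx, Δy, Δh) = (15, 0, +0.03); to BH-03 = (70, -35, +0.13).
Determinant of the coordinate differences = 15·(-35) − 70·0 = -525.
∂h/∂x = [(+0.03)·(-35) − (+0.13)·0] / -525 = +0.002000
∂h/∂y = [15·(+0.13) − 70·(+0.03)] / -525 = +0.0002857
|∇h| = √(0.002000² + 0.0002857²) = 0.00202
Seepage velocity v = K·i/n = 0.26 × 0.00202 / 0.33 = 0.001592 m/day.
t = 300 / 0.001592 = 1.884e+05 days = 516 years.

520 years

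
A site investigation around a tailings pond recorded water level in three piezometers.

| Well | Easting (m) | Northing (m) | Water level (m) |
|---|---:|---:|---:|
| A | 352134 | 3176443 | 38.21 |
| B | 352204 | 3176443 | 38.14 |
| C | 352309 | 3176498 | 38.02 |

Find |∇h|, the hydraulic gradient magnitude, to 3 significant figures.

0.00104

Taking A as reference: B−A = (70, 0, -0.07); C−A = (175, 55, -0.19).
Solve a·Δx + b·Δy = Δh: det = 70·55 − 175·0 = 3850.
∂h/∂x = [(-0.07)·55 − (-0.19)·0] / 3850 = -0.001000
∂h/∂y = [70·(-0.19) − 175·(-0.07)] / 3850 = -0.0002727
|∇h| = √(-0.001000² + -0.0002727²) = 0.001037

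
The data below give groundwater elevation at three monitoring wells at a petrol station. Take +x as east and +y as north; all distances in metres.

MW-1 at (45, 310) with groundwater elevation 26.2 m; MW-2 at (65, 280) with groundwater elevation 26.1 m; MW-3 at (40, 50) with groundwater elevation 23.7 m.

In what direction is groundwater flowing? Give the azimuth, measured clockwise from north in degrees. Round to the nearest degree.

224°

Differences from MW-1: to MW-2 (Δx, Δy, Δh) = (20, -30, -0.1); to MW-3 = (-5, -260, -2.5).
Solve a·Δx + b·Δy = Δh: det = 20·(-260) − (-5)·(-30) = -5350.
∂h/∂x = [(-0.1)·(-260) − (-2.5)·(-30)] / -5350 = +0.009159
∂h/∂y = [20·(-2.5) − (-5)·(-0.1)] / -5350 = +0.009439
Flow direction (−∇h) has components (-0.009159 E, -0.009439 N).
Azimuth = atan2(E, N) = atan2(-0.009159, -0.009439) = 224.1° ≈ 224°.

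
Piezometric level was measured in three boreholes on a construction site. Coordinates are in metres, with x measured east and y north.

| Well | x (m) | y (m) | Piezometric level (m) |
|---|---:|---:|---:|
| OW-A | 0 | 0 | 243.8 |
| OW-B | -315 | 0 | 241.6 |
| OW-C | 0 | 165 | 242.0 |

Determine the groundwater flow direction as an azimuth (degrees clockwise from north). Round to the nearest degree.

∂h/∂x = (241.6 − 243.8) / (-315 − 0) = +0.006984
∂h/∂y = (242.0 − 243.8) / (165 − 0) = -0.01091
Flow direction (−∇h) has components (-0.006984 E, +0.01091 N).
Azimuth = atan2(E, N) = atan2(-0.006984, +0.01091) = 327.4° ≈ 327°.

327°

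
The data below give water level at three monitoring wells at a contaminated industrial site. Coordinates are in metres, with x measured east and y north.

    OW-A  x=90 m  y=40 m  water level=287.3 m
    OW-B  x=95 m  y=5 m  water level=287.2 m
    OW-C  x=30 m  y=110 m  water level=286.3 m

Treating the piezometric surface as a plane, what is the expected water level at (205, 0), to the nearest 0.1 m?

Taking OW-A as reference: OW-B−OW-A = (5, -35, -0.1); OW-C−OW-A = (-60, 70, -1.0).
Determinant of the coordinate differences = 5·70 − (-60)·(-35) = -1750.
∂h/∂x = [(-0.1)·70 − (-1.0)·(-35)] / -1750 = +0.02400
∂h/∂y = [5·(-1.0) − (-60)·(-0.1)] / -1750 = +0.006286
h(205, 0) = 287.3 + (+0.02400)·(115) + (+0.006286)·(-40) = 287.3 +2.760 -0.251 = 289.809 m.

289.8 m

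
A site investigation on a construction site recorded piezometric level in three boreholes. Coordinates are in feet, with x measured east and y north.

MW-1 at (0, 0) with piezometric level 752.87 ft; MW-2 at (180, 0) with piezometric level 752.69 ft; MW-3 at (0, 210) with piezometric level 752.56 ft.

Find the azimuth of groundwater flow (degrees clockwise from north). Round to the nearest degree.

∂h/∂x = (752.69 − 752.87) / (180 − 0) = -0.0010000
∂h/∂y = (752.56 − 752.87) / (210 − 0) = -0.001476
Flow direction (−∇h) has components (+0.0010000 E, +0.001476 N).
Azimuth = atan2(E, N) = atan2(+0.0010000, +0.001476) = 34.1° ≈ 034°.

034°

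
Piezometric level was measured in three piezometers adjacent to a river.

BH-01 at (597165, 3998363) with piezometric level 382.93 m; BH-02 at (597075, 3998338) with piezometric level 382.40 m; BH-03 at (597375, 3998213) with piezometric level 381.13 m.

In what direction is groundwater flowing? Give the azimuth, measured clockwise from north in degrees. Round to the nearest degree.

With h = a·x + b·y + c and BH-01 as origin, the differences give:
  (-90)·a + (-25)·b = -0.53
  210·a + (-150)·b = -1.80
Eliminate b (×(-150) and ×(-25), subtract): 18750·a = 34.500 → a = ∂h/∂x = +0.001840
Back-substitute: b = ∂h/∂y = +0.01458.
Flow direction (−∇h) has components (-0.001840 E, -0.01458 N).
Azimuth = atan2(E, N) = atan2(-0.001840, -0.01458) = 187.2° ≈ 187°.

187°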